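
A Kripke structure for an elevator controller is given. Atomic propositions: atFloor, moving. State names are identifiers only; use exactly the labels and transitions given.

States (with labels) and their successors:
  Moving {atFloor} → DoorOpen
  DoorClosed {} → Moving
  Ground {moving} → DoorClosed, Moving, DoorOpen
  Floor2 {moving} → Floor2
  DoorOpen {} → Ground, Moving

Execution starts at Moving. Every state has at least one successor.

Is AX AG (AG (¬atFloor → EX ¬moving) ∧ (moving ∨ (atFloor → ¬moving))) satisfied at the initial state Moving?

Satisfied

States satisfying AX AG (AG (¬atFloor → EX ¬moving) ∧ (moving ∨ (atFloor → ¬moving))): {Moving, DoorClosed, Ground, DoorOpen}.
Moving ∈ Sat(AX AG (AG (¬atFloor → EX ¬moving) ∧ (moving ∨ (atFloor → ¬moving)))).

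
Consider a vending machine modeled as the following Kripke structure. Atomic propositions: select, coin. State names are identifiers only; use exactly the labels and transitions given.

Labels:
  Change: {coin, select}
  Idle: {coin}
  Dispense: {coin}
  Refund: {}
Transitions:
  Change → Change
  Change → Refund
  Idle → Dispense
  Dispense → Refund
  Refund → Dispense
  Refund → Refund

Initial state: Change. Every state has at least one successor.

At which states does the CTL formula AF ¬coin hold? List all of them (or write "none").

{Idle, Dispense, Refund}

States satisfying ¬coin: {Refund}.
States satisfying AF ¬coin: {Idle, Dispense, Refund}.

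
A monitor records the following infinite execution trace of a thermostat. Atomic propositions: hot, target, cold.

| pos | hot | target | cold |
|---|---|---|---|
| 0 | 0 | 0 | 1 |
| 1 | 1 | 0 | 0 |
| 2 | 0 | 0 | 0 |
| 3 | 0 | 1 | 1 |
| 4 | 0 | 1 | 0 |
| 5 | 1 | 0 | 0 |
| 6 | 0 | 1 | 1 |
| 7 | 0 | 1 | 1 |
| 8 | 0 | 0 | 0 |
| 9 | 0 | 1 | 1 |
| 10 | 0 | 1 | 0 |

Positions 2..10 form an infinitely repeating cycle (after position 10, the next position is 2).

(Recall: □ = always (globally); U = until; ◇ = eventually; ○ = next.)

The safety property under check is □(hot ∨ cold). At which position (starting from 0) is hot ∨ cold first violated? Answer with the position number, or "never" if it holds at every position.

Check hot ∨ cold at each position in order: 0 ✓, 1 ✓.
At position 2 the labels are {}, so hot ∨ cold is false there. This is the first violation.

2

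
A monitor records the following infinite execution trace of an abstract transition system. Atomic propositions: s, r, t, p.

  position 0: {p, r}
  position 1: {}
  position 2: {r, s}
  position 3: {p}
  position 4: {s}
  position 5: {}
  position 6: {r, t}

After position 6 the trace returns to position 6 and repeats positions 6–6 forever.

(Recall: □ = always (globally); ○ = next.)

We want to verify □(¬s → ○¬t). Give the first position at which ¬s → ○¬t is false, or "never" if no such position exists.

5

Check ¬s → ○¬t at each position in order: 0 ✓, 1 ✓, 2 ✓, 3 ✓, 4 ✓.
At position 5 the labels are {} and the next position 6 has {r, t}, so ¬s → ○¬t is false there. This is the first violation.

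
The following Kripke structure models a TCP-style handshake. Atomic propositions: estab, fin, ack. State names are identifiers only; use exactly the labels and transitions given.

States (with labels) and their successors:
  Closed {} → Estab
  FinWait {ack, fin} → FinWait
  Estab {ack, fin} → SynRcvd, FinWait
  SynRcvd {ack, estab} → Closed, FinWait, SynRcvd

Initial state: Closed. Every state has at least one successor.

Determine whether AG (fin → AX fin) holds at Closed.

No

States satisfying fin → AX fin: {Closed, FinWait, SynRcvd}.
States satisfying AG (fin → AX fin): {FinWait}.
Estab is reachable from Closed and violates fin → AX fin, so AG fails at Closed.
Closed ∉ Sat(AG (fin → AX fin)).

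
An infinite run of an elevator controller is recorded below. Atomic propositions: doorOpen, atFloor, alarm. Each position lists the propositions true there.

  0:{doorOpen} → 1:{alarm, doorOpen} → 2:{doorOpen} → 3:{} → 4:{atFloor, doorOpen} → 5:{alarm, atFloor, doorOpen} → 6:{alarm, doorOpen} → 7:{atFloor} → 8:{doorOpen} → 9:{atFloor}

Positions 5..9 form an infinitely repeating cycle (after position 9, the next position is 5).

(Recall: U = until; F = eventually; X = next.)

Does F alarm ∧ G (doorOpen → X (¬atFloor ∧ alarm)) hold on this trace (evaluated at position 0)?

No

alarm holds at position 1, which is reachable from 0, so F alarm holds.
doorOpen → X (¬atFloor ∧ alarm) must hold at every position from 0 onward. It fails at position 1, so G (doorOpen → X (¬atFloor ∧ alarm)) is false.
Positions where doorOpen holds: 0, 1, 2, 4, 5, 6, 8.
Check X (¬atFloor ∧ alarm) at each: 0→ok, 1→fails, 2→fails, 4→fails, 5→ok, 6→fails, 8→fails.
At position 0: F alarm is true; G (doorOpen → X (¬atFloor ∧ alarm)) is false; so F alarm ∧ G (doorOpen → X (¬atFloor ∧ alarm)) is false.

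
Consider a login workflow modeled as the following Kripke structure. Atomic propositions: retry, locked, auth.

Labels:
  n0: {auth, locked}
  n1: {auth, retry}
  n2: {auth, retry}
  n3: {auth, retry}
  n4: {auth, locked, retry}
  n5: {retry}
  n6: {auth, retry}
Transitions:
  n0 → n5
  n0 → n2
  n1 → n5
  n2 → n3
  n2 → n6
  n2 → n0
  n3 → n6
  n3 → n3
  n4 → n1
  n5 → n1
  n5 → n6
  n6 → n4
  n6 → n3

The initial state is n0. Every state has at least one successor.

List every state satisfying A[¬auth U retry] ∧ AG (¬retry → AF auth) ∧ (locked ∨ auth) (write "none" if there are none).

{n1, n2, n3, n4, n6}

States satisfying ¬auth: {n5}.
States satisfying retry: {n1, n2, n3, n4, n5, n6}.
States satisfying A[¬auth U retry]: {n1, n2, n3, n4, n5, n6}.
States satisfying ¬retry → AF auth: {n0, n1, n2, n3, n4, n5, n6}.
States satisfying AG (¬retry → AF auth): {n0, n1, n2, n3, n4, n5, n6}.
States satisfying locked ∨ auth: {n0, n1, n2, n3, n4, n6}.
States satisfying AG (¬retry → AF auth) ∧ (locked ∨ auth): {n0, n1, n2, n3, n4, n6}.
States satisfying A[¬auth U retry] ∧ AG (¬retry → AF auth) ∧ (locked ∨ auth): {n1, n2, n3, n4, n6}.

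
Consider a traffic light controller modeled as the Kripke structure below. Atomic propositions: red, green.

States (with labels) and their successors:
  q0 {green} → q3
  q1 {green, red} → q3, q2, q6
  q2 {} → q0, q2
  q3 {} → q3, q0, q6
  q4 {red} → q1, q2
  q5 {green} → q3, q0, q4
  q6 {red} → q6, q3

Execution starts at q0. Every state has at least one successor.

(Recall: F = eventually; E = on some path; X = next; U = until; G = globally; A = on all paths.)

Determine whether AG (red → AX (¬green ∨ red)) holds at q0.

States satisfying red → AX (¬green ∨ red): {q0, q1, q2, q3, q4, q5, q6}.
States satisfying AG (red → AX (¬green ∨ red)): {q0, q1, q2, q3, q4, q5, q6}.
Every state reachable from q0 satisfies red → AX (¬green ∨ red).
q0 ∈ Sat(AG (red → AX (¬green ∨ red))).

Yes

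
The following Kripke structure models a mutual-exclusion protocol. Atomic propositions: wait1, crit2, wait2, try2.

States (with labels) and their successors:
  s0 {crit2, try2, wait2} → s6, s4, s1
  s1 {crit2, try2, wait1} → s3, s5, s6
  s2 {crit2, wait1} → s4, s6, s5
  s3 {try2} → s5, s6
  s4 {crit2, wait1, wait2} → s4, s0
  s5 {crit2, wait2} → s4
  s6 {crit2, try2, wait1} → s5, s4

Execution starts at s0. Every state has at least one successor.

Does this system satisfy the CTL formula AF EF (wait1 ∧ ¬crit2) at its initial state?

No

States satisfying EF (wait1 ∧ ¬crit2): ∅.
States satisfying AF EF (wait1 ∧ ¬crit2): ∅.
There is a path from s0 along which EF (wait1 ∧ ¬crit2) never holds.
s0 ∉ Sat(AF EF (wait1 ∧ ¬crit2)).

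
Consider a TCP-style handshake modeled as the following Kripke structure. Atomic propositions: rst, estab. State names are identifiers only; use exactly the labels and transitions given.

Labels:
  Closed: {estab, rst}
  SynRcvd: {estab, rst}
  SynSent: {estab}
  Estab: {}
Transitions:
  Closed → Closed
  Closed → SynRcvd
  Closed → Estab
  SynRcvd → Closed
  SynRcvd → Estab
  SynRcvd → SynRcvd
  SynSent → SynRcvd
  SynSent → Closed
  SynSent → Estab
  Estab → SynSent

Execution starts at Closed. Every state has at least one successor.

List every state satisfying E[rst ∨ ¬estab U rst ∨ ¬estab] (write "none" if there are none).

{Closed, SynRcvd, Estab}

States satisfying rst ∨ ¬estab: {Closed, SynRcvd, Estab}.
States satisfying E[rst ∨ ¬estab U rst ∨ ¬estab]: {Closed, SynRcvd, Estab}.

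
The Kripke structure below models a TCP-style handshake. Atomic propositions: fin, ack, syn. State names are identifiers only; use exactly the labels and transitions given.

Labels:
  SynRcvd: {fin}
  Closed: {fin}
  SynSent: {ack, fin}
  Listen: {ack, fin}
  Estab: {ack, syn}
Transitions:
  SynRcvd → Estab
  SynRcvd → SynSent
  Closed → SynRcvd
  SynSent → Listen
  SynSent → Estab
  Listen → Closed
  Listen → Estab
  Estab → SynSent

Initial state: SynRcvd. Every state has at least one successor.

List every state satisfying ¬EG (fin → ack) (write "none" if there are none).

{SynRcvd, Closed}

States satisfying fin → ack: {SynSent, Listen, Estab}.
States satisfying EG (fin → ack): {SynSent, Listen, Estab}.
States satisfying ¬EG (fin → ack): {SynRcvd, Closed}.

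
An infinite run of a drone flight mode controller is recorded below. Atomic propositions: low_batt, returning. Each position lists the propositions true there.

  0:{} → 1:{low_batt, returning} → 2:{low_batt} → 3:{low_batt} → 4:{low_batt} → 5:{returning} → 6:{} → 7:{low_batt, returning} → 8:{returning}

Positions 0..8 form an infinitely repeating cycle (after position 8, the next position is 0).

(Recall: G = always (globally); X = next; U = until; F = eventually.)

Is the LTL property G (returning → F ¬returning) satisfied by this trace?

Yes

returning → F ¬returning holds at every position 0..8, and those are all positions ever visited, so G (returning → F ¬returning) holds.
Positions where returning holds: 1, 5, 7, 8.
Check F ¬returning at each: 1→ok, 5→ok, 7→ok, 8→ok.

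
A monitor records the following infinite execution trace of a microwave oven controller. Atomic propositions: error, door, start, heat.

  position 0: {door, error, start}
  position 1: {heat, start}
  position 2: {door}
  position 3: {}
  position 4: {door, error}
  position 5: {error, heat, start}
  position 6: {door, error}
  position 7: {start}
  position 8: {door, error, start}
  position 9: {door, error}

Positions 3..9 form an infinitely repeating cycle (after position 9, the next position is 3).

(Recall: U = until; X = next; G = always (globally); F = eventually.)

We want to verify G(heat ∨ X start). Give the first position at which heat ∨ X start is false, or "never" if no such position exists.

Check heat ∨ X start at each position in order: 0 ✓, 1 ✓.
At position 2 the labels are {door} and the next position 3 has {}, so heat ∨ X start is false there. This is the first violation.

2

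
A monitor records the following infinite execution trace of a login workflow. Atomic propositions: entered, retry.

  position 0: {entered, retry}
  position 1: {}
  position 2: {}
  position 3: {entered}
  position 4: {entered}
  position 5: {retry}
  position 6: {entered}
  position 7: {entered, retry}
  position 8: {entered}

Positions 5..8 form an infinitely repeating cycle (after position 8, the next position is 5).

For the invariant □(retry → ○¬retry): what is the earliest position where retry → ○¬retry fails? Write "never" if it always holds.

never

retry → ○¬retry holds at every position 0..8, and those are all the positions the trace ever visits, so the invariant □(retry → ○¬retry) is never violated.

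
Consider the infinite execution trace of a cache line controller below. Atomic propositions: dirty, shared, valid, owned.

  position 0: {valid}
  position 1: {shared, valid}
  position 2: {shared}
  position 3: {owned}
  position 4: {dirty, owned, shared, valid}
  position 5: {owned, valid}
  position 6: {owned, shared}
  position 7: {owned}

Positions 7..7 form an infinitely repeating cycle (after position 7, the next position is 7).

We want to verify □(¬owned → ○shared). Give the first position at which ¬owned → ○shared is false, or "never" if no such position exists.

Check ¬owned → ○shared at each position in order: 0 ✓, 1 ✓.
At position 2 the labels are {shared} and the next position 3 has {owned}, so ¬owned → ○shared is false there. This is the first violation.

2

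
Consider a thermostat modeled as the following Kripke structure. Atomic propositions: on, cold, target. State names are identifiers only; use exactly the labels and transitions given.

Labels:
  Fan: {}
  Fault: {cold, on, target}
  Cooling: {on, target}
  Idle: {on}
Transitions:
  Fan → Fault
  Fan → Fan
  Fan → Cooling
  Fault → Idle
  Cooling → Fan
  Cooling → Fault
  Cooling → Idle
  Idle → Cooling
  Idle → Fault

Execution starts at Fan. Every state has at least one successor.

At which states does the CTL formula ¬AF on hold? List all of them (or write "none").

{Fan}

States satisfying on: {Fault, Cooling, Idle}.
States satisfying AF on: {Fault, Cooling, Idle}.
States satisfying ¬AF on: {Fan}.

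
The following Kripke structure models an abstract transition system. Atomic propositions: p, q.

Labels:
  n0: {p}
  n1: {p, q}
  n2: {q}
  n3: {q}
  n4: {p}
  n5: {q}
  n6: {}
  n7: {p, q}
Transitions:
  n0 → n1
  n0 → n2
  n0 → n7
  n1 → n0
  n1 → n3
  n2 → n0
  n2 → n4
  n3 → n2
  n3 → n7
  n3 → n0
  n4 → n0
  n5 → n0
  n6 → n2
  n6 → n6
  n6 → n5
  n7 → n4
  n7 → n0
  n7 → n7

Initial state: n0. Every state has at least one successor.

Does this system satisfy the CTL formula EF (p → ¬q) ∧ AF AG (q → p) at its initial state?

Violated

States satisfying p → ¬q: {n0, n2, n3, n4, n5, n6}.
States satisfying EF (p → ¬q): {n0, n1, n2, n3, n4, n5, n6, n7}.
States satisfying AG (q → p): ∅.
States satisfying AF AG (q → p): ∅.
States satisfying EF (p → ¬q) ∧ AF AG (q → p): ∅.
n0 ∉ Sat(EF (p → ¬q) ∧ AF AG (q → p)).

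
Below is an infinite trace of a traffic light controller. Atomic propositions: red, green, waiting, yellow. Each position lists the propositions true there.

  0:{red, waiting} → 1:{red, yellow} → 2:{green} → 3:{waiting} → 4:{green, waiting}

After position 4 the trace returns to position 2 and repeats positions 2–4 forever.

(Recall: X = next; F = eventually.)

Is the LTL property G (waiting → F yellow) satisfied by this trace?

Does not hold

waiting → F yellow must hold at every position from 0 onward. It fails at position 3, so G (waiting → F yellow) is false.
Positions where waiting holds: 0, 3, 4.
Check F yellow at each: 0→ok, 3→fails, 4→fails.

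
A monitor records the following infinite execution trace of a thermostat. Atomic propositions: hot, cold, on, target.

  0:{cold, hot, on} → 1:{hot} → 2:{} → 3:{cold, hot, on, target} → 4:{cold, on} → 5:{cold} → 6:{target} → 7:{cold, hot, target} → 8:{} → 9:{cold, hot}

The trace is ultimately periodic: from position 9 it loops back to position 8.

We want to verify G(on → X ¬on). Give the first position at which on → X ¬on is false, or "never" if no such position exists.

3

Check on → X ¬on at each position in order: 0 ✓, 1 ✓, 2 ✓.
At position 3 the labels are {cold, hot, on, target} and the next position 4 has {cold, on}, so on → X ¬on is false there. This is the first violation.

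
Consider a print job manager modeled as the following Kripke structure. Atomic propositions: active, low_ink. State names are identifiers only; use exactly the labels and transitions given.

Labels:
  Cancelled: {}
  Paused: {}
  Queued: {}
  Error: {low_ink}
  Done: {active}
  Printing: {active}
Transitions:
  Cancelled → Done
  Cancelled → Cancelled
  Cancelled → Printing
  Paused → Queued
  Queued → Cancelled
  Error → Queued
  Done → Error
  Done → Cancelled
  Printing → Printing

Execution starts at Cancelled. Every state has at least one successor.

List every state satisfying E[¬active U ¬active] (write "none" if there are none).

{Cancelled, Paused, Queued, Error}

States satisfying ¬active: {Cancelled, Paused, Queued, Error}.
States satisfying E[¬active U ¬active]: {Cancelled, Paused, Queued, Error}.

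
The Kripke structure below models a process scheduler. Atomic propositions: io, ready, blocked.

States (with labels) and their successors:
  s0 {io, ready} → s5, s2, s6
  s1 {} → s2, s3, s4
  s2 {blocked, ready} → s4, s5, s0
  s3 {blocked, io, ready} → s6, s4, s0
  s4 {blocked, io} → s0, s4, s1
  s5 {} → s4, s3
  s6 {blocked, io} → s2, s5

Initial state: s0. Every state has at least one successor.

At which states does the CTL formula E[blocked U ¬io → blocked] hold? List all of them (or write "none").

{s0, s2, s3, s4, s6}

States satisfying blocked: {s2, s3, s4, s6}.
States satisfying ¬io → blocked: {s0, s2, s3, s4, s6}.
States satisfying E[blocked U ¬io → blocked]: {s0, s2, s3, s4, s6}.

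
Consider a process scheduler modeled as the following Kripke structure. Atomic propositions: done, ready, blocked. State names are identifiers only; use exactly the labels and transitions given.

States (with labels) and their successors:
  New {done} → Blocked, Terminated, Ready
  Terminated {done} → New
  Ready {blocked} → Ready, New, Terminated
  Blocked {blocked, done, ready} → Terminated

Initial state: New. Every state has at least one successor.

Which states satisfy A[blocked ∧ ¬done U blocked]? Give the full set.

{Ready, Blocked}

States satisfying blocked ∧ ¬done: {Ready}.
States satisfying blocked: {Ready, Blocked}.
States satisfying A[blocked ∧ ¬done U blocked]: {Ready, Blocked}.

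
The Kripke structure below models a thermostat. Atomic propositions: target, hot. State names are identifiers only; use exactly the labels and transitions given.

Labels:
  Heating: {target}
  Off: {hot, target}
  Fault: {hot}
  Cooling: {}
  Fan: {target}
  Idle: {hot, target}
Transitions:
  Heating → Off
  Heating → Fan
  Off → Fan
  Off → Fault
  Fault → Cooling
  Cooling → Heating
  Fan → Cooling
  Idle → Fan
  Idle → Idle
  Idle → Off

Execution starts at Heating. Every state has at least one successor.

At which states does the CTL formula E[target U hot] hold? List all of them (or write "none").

States satisfying target: {Heating, Off, Fan, Idle}.
States satisfying hot: {Off, Fault, Idle}.
States satisfying E[target U hot]: {Heating, Off, Fault, Idle}.

{Heating, Off, Fault, Idle}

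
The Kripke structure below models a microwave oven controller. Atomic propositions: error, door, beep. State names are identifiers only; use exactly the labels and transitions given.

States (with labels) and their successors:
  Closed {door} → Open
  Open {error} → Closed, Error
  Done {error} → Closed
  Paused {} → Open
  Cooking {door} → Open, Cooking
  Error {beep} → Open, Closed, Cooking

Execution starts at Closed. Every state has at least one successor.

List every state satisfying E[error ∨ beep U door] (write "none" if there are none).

{Closed, Open, Done, Cooking, Error}

States satisfying error ∨ beep: {Open, Done, Error}.
States satisfying door: {Closed, Cooking}.
States satisfying E[error ∨ beep U door]: {Closed, Open, Done, Cooking, Error}.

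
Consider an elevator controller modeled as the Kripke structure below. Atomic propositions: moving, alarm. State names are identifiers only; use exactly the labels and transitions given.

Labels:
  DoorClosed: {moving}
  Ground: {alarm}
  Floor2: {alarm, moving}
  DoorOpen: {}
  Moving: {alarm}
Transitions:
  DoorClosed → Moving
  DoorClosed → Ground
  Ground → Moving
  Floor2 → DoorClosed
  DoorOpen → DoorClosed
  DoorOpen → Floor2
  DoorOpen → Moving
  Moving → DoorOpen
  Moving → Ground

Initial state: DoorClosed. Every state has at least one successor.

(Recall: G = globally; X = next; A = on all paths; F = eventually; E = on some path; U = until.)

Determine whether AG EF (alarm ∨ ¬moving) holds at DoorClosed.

Satisfied

States satisfying EF (alarm ∨ ¬moving): {DoorClosed, Ground, Floor2, DoorOpen, Moving}.
States satisfying AG EF (alarm ∨ ¬moving): {DoorClosed, Ground, Floor2, DoorOpen, Moving}.
Every state reachable from DoorClosed satisfies EF (alarm ∨ ¬moving).
DoorClosed ∈ Sat(AG EF (alarm ∨ ¬moving)).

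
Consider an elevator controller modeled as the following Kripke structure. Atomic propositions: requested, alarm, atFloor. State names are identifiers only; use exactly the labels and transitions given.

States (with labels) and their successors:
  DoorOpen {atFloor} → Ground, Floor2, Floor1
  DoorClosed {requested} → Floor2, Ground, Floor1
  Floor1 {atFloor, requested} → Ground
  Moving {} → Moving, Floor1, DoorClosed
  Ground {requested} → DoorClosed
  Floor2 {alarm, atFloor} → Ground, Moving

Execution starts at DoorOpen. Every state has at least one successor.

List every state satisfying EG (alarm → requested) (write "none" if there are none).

{DoorOpen, DoorClosed, Floor1, Moving, Ground}

States satisfying alarm → requested: {DoorOpen, DoorClosed, Floor1, Moving, Ground}.
States satisfying EG (alarm → requested): {DoorOpen, DoorClosed, Floor1, Moving, Ground}.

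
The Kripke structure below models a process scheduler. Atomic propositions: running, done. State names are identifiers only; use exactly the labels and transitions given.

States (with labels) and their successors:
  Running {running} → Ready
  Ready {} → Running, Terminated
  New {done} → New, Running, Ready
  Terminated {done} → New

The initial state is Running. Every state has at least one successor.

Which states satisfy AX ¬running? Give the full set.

{Running, Terminated}

States satisfying ¬running: {Ready, New, Terminated}.
States satisfying AX ¬running: {Running, Terminated}.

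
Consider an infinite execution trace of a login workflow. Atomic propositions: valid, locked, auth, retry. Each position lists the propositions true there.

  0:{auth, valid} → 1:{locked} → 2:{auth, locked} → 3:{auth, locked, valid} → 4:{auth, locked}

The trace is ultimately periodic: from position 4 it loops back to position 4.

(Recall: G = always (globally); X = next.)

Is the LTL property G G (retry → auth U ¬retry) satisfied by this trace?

Holds

G (retry → auth U ¬retry) holds at every position 0..4, and those are all positions ever visited, so G G (retry → auth U ¬retry) holds.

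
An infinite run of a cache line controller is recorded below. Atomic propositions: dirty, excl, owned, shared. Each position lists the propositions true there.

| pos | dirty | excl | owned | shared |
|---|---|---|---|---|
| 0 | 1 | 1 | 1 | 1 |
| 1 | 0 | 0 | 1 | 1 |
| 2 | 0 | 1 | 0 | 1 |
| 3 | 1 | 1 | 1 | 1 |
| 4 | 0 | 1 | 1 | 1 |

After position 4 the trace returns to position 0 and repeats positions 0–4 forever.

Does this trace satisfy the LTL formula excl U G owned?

Walking from position 0: at position 1, G owned has not yet held and excl fails, so excl U G owned is false.

Violated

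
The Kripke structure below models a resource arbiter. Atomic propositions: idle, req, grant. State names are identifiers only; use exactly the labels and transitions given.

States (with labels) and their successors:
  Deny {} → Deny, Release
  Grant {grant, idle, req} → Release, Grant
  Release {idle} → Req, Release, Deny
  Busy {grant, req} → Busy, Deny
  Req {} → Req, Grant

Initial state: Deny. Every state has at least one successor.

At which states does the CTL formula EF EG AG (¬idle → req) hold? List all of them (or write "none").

States satisfying EG AG (¬idle → req): ∅.
States satisfying EF EG AG (¬idle → req): ∅.

none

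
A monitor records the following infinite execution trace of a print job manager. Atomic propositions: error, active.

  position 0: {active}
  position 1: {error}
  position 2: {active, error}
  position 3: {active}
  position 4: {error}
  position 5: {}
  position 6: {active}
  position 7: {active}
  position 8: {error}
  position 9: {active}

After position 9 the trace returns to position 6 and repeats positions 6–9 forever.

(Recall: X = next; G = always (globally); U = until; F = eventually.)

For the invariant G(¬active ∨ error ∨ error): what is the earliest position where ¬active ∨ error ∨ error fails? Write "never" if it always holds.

0

At position 0 the labels are {active}, so ¬active ∨ error ∨ error is false there. This is the first violation.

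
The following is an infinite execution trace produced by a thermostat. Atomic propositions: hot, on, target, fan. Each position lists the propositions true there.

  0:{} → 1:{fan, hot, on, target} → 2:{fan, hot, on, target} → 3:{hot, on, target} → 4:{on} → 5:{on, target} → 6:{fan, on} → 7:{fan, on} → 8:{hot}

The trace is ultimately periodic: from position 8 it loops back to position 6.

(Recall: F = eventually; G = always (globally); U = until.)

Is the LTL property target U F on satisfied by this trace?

Walking from position 0: F on first holds at position 0, and target holds at every earlier position along the way, so target U F on holds.

Yes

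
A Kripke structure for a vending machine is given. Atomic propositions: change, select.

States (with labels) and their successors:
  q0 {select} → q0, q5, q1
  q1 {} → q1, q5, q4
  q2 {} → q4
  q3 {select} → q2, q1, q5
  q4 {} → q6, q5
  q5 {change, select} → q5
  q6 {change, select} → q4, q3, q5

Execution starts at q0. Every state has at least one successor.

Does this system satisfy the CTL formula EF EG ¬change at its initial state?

States satisfying EG ¬change: {q0, q1, q3}.
States satisfying EF EG ¬change: {q0, q1, q2, q3, q4, q6}.
Some path from q0 reaches a state where EG ¬change holds.
q0 ∈ Sat(EF EG ¬change).

Yes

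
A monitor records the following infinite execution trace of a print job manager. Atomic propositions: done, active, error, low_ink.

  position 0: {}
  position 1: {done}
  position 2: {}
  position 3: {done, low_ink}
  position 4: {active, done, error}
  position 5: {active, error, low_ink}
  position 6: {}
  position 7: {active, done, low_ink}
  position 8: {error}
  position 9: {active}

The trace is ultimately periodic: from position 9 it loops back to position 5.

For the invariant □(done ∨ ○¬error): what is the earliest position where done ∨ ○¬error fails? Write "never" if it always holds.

9

Check done ∨ ○¬error at each position in order: 0 ✓, 1 ✓, 2 ✓, 3 ✓, 4 ✓, 5 ✓, 6 ✓, 7 ✓, 8 ✓.
At position 9 the labels are {active} and the next position 5 has {active, error, low_ink}, so done ∨ ○¬error is false there. This is the first violation.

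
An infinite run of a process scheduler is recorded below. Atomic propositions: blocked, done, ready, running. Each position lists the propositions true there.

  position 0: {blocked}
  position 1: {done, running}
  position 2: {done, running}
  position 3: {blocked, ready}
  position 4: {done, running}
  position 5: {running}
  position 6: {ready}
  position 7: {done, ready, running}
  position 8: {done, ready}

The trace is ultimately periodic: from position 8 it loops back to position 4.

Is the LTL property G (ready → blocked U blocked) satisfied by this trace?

ready → blocked U blocked must hold at every position from 0 onward. It fails at position 6, so G (ready → blocked U blocked) is false.
Positions where ready holds: 3, 6, 7, 8.
Check blocked U blocked at each: 3→ok, 6→fails, 7→fails, 8→fails.

No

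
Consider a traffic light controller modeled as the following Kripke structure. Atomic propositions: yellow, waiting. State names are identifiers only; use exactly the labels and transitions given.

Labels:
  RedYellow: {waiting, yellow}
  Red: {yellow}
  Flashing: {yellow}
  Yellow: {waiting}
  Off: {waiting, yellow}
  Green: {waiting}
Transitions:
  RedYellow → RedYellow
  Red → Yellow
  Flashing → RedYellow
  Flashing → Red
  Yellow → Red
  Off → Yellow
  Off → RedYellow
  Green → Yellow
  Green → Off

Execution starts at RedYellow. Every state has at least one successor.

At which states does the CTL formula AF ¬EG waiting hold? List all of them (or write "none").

{Red, Flashing, Yellow}

States satisfying ¬EG waiting: {Red, Flashing, Yellow}.
States satisfying AF ¬EG waiting: {Red, Flashing, Yellow}.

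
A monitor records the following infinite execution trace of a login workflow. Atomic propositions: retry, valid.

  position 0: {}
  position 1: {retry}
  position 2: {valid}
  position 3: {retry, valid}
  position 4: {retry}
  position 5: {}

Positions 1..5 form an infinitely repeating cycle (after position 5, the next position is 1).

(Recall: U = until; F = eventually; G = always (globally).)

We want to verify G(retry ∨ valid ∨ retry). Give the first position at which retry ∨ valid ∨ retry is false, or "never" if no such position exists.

0

At position 0 the labels are {}, so retry ∨ valid ∨ retry is false there. This is the first violation.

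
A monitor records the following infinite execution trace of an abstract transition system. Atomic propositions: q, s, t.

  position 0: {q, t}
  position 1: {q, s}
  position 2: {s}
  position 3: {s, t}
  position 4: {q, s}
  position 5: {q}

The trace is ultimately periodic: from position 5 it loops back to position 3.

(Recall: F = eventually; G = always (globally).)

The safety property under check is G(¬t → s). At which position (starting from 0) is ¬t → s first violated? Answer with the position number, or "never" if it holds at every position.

5

Check ¬t → s at each position in order: 0 ✓, 1 ✓, 2 ✓, 3 ✓, 4 ✓.
At position 5 the labels are {q}, so ¬t → s is false there. This is the first violation.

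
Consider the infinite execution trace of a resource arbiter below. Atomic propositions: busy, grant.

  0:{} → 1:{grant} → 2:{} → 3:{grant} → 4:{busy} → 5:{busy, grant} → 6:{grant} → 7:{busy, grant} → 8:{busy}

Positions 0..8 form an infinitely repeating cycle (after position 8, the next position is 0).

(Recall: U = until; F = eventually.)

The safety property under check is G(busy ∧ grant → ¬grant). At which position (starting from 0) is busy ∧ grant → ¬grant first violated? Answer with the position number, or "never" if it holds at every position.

Check busy ∧ grant → ¬grant at each position in order: 0 ✓, 1 ✓, 2 ✓, 3 ✓, 4 ✓.
At position 5 the labels are {busy, grant}, so busy ∧ grant → ¬grant is false there. This is the first violation.

5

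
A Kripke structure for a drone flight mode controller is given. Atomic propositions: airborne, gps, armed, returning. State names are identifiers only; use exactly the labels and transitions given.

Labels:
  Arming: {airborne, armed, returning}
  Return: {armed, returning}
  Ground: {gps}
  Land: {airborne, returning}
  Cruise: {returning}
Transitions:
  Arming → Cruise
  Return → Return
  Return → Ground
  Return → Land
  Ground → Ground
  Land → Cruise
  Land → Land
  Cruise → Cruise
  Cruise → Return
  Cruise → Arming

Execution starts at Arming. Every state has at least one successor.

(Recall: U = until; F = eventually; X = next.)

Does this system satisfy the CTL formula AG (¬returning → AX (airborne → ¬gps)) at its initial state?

States satisfying ¬returning → AX (airborne → ¬gps): {Arming, Return, Ground, Land, Cruise}.
States satisfying AG (¬returning → AX (airborne → ¬gps)): {Arming, Return, Ground, Land, Cruise}.
Every state reachable from Arming satisfies ¬returning → AX (airborne → ¬gps).
Arming ∈ Sat(AG (¬returning → AX (airborne → ¬gps))).

Yes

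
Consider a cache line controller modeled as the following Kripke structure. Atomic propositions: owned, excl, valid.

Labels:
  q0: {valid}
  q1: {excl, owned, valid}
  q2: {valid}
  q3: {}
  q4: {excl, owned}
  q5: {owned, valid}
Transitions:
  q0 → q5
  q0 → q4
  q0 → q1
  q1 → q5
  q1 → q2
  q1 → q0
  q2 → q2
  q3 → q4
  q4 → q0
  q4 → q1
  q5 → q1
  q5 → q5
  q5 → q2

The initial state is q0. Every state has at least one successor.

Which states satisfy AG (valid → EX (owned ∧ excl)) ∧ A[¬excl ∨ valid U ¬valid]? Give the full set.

none

States satisfying valid → EX (owned ∧ excl): {q0, q3, q4, q5}.
States satisfying AG (valid → EX (owned ∧ excl)): ∅.
States satisfying ¬excl ∨ valid: {q0, q1, q2, q3, q5}.
States satisfying ¬valid: {q3, q4}.
States satisfying A[¬excl ∨ valid U ¬valid]: {q3, q4}.
States satisfying AG (valid → EX (owned ∧ excl)) ∧ A[¬excl ∨ valid U ¬valid]: ∅.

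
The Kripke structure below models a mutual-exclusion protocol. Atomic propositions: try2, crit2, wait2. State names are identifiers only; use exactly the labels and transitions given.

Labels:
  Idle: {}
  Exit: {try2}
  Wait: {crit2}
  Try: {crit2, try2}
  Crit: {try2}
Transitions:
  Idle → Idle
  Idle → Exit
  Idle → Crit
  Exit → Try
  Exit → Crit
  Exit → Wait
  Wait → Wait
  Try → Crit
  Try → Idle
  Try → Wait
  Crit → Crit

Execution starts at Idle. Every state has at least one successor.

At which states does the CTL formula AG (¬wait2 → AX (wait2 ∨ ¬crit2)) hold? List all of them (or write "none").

States satisfying ¬wait2 → AX (wait2 ∨ ¬crit2): {Idle, Crit}.
States satisfying AG (¬wait2 → AX (wait2 ∨ ¬crit2)): {Crit}.

{Crit}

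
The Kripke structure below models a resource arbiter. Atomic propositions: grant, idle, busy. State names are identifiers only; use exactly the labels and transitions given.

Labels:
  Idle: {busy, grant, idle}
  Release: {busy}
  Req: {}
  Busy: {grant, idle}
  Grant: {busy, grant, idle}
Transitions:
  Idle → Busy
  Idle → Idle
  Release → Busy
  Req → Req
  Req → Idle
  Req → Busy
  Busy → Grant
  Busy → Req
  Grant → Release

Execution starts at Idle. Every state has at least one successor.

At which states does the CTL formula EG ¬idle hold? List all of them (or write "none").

States satisfying ¬idle: {Release, Req}.
States satisfying EG ¬idle: {Req}.

{Req}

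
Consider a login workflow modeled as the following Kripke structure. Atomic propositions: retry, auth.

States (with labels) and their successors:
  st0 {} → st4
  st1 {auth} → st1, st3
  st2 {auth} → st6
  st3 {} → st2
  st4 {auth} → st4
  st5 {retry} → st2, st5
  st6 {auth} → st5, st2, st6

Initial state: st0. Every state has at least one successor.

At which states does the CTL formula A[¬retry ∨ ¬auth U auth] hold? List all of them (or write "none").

States satisfying ¬retry ∨ ¬auth: {st0, st1, st2, st3, st4, st5, st6}.
States satisfying auth: {st1, st2, st4, st6}.
States satisfying A[¬retry ∨ ¬auth U auth]: {st0, st1, st2, st3, st4, st6}.

{st0, st1, st2, st3, st4, st6}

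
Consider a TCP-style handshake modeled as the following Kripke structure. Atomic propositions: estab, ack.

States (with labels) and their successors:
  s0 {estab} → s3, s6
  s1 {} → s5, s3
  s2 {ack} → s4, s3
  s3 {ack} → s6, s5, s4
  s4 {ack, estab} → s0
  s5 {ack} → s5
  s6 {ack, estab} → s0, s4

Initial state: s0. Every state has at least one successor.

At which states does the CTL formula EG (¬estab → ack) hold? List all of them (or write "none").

{s0, s2, s3, s4, s5, s6}

States satisfying ¬estab → ack: {s0, s2, s3, s4, s5, s6}.
States satisfying EG (¬estab → ack): {s0, s2, s3, s4, s5, s6}.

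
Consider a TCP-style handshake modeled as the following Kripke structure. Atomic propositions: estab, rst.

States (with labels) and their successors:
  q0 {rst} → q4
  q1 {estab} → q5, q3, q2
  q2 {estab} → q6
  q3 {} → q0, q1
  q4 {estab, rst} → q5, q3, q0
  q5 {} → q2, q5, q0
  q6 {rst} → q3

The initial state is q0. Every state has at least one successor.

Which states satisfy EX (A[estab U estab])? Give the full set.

States satisfying A[estab U estab]: {q1, q2, q4}.
States satisfying EX (A[estab U estab]): {q0, q1, q3, q5}.

{q0, q1, q3, q5}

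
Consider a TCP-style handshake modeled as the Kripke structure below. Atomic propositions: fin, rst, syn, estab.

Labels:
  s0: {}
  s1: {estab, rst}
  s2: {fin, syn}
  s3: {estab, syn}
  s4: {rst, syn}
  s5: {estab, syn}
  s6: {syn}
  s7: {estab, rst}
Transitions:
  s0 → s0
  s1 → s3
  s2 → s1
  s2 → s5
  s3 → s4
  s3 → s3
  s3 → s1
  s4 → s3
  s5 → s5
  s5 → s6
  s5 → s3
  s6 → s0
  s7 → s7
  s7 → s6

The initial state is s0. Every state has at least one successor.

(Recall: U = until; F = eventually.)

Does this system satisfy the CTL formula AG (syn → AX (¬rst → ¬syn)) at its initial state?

States satisfying syn → AX (¬rst → ¬syn): {s0, s1, s6, s7}.
States satisfying AG (syn → AX (¬rst → ¬syn)): {s0, s6, s7}.
Every state reachable from s0 satisfies syn → AX (¬rst → ¬syn).
s0 ∈ Sat(AG (syn → AX (¬rst → ¬syn))).

Yes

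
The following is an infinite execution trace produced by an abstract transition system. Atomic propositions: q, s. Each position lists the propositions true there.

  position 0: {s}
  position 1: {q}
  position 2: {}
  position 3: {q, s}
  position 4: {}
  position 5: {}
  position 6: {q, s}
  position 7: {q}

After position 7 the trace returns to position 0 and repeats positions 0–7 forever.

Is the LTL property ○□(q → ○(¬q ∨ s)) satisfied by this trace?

Does not hold

The position after 0 is 1; □(q → ○(¬q ∨ s)) is false there.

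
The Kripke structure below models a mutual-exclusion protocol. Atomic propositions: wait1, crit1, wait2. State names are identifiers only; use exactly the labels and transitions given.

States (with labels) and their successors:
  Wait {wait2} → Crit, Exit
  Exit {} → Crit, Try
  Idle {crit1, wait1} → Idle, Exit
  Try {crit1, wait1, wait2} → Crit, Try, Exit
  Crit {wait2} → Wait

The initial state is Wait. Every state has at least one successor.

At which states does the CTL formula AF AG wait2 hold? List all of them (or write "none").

States satisfying AG wait2: ∅.
States satisfying AF AG wait2: ∅.

none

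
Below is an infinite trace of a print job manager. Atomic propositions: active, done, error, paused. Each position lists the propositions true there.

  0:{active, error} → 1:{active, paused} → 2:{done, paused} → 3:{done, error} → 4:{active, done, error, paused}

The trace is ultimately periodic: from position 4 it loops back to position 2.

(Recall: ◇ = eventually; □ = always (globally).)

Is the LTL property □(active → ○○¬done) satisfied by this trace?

No

active → ○○¬done must hold at every position from 0 onward. It fails at position 0, so □(active → ○○¬done) is false.
Positions where active holds: 0, 1, 4.
Check ○○¬done at each: 0→fails, 1→fails, 4→fails.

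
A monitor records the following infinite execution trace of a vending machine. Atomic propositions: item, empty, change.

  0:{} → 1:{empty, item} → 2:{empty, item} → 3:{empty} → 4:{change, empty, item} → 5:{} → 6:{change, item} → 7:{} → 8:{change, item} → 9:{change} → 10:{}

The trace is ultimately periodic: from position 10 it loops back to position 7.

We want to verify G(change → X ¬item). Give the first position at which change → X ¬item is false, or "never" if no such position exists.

never

change → X ¬item holds at every position 0..10, and those are all the positions the trace ever visits, so the invariant G(change → X ¬item) is never violated.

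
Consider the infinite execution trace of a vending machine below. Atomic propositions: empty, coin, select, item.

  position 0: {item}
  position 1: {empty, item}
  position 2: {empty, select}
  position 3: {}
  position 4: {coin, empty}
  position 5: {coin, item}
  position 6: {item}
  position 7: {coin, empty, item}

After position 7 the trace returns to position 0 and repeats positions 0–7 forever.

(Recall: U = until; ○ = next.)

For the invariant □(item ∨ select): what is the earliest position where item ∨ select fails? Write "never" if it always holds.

Check item ∨ select at each position in order: 0 ✓, 1 ✓, 2 ✓.
At position 3 the labels are {}, so item ∨ select is false there. This is the first violation.

3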